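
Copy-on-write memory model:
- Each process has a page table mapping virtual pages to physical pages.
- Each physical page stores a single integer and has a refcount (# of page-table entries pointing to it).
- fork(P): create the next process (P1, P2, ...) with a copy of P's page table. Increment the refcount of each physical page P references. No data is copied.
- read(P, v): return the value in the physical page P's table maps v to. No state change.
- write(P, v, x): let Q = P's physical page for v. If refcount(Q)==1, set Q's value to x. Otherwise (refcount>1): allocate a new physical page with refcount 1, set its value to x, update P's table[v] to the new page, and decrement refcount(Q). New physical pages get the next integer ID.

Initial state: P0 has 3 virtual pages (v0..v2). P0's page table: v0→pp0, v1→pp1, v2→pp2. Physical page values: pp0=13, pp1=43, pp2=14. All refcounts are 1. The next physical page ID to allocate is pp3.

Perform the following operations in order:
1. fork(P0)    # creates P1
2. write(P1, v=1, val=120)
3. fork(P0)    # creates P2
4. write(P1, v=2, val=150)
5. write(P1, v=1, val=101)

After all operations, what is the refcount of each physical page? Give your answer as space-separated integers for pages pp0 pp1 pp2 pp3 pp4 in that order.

Op 1: fork(P0) -> P1. 3 ppages; refcounts: pp0:2 pp1:2 pp2:2
Op 2: write(P1, v1, 120). refcount(pp1)=2>1 -> COPY to pp3. 4 ppages; refcounts: pp0:2 pp1:1 pp2:2 pp3:1
Op 3: fork(P0) -> P2. 4 ppages; refcounts: pp0:3 pp1:2 pp2:3 pp3:1
Op 4: write(P1, v2, 150). refcount(pp2)=3>1 -> COPY to pp4. 5 ppages; refcounts: pp0:3 pp1:2 pp2:2 pp3:1 pp4:1
Op 5: write(P1, v1, 101). refcount(pp3)=1 -> write in place. 5 ppages; refcounts: pp0:3 pp1:2 pp2:2 pp3:1 pp4:1

Answer: 3 2 2 1 1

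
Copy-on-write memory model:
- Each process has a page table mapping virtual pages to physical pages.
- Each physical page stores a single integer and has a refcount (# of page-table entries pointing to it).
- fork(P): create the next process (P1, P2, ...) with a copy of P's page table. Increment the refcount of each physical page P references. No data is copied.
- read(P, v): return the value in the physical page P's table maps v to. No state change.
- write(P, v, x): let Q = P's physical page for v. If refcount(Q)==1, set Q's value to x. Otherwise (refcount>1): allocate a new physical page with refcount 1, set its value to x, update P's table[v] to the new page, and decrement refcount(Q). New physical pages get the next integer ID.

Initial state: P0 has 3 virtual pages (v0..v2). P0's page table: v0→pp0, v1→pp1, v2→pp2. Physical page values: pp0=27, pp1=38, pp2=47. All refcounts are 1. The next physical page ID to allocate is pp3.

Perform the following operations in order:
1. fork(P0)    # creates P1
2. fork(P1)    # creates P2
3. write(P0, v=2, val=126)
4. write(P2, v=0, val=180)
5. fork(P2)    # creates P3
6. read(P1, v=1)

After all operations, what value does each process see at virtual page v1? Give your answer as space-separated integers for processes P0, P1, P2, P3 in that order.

Answer: 38 38 38 38

Derivation:
Op 1: fork(P0) -> P1. 3 ppages; refcounts: pp0:2 pp1:2 pp2:2
Op 2: fork(P1) -> P2. 3 ppages; refcounts: pp0:3 pp1:3 pp2:3
Op 3: write(P0, v2, 126). refcount(pp2)=3>1 -> COPY to pp3. 4 ppages; refcounts: pp0:3 pp1:3 pp2:2 pp3:1
Op 4: write(P2, v0, 180). refcount(pp0)=3>1 -> COPY to pp4. 5 ppages; refcounts: pp0:2 pp1:3 pp2:2 pp3:1 pp4:1
Op 5: fork(P2) -> P3. 5 ppages; refcounts: pp0:2 pp1:4 pp2:3 pp3:1 pp4:2
Op 6: read(P1, v1) -> 38. No state change.
P0: v1 -> pp1 = 38
P1: v1 -> pp1 = 38
P2: v1 -> pp1 = 38
P3: v1 -> pp1 = 38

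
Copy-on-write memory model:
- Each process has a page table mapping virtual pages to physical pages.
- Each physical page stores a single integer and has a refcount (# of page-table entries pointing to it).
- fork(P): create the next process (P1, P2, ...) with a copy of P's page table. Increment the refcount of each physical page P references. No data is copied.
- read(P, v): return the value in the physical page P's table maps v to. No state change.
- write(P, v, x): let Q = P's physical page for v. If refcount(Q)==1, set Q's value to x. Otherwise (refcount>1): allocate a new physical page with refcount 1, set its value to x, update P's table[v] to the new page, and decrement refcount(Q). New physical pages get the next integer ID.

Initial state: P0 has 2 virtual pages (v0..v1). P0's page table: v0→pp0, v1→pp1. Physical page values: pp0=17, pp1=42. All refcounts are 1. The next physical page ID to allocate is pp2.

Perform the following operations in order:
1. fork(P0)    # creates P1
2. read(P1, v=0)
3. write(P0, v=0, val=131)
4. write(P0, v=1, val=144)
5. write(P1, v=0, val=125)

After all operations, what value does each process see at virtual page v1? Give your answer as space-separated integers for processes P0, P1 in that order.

Op 1: fork(P0) -> P1. 2 ppages; refcounts: pp0:2 pp1:2
Op 2: read(P1, v0) -> 17. No state change.
Op 3: write(P0, v0, 131). refcount(pp0)=2>1 -> COPY to pp2. 3 ppages; refcounts: pp0:1 pp1:2 pp2:1
Op 4: write(P0, v1, 144). refcount(pp1)=2>1 -> COPY to pp3. 4 ppages; refcounts: pp0:1 pp1:1 pp2:1 pp3:1
Op 5: write(P1, v0, 125). refcount(pp0)=1 -> write in place. 4 ppages; refcounts: pp0:1 pp1:1 pp2:1 pp3:1
P0: v1 -> pp3 = 144
P1: v1 -> pp1 = 42

Answer: 144 42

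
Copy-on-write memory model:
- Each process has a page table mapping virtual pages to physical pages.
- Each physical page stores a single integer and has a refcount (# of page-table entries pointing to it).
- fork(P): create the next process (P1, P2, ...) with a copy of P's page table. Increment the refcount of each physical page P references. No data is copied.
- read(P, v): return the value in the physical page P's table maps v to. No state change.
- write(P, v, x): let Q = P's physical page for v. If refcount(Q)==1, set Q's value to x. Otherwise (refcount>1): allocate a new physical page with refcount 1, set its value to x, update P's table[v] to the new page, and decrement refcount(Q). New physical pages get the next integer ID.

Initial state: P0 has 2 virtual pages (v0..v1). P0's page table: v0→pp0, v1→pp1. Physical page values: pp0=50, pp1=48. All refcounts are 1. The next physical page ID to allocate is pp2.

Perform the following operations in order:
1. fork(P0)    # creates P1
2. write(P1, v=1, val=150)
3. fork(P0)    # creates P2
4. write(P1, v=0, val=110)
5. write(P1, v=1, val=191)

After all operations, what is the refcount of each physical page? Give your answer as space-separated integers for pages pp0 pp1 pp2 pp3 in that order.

Answer: 2 2 1 1

Derivation:
Op 1: fork(P0) -> P1. 2 ppages; refcounts: pp0:2 pp1:2
Op 2: write(P1, v1, 150). refcount(pp1)=2>1 -> COPY to pp2. 3 ppages; refcounts: pp0:2 pp1:1 pp2:1
Op 3: fork(P0) -> P2. 3 ppages; refcounts: pp0:3 pp1:2 pp2:1
Op 4: write(P1, v0, 110). refcount(pp0)=3>1 -> COPY to pp3. 4 ppages; refcounts: pp0:2 pp1:2 pp2:1 pp3:1
Op 5: write(P1, v1, 191). refcount(pp2)=1 -> write in place. 4 ppages; refcounts: pp0:2 pp1:2 pp2:1 pp3:1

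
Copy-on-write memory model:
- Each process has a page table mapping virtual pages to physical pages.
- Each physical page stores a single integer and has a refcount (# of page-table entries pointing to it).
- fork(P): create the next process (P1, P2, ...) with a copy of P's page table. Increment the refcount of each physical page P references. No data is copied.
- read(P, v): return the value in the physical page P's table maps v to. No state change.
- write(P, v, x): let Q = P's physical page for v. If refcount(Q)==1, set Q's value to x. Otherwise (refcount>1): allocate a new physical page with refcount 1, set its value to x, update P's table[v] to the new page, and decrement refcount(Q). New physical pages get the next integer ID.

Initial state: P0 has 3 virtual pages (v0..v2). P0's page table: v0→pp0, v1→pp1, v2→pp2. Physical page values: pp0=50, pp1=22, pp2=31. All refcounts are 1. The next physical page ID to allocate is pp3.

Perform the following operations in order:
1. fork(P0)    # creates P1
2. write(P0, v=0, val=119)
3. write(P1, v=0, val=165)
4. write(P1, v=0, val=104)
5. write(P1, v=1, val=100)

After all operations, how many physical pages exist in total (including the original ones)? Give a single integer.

Answer: 5

Derivation:
Op 1: fork(P0) -> P1. 3 ppages; refcounts: pp0:2 pp1:2 pp2:2
Op 2: write(P0, v0, 119). refcount(pp0)=2>1 -> COPY to pp3. 4 ppages; refcounts: pp0:1 pp1:2 pp2:2 pp3:1
Op 3: write(P1, v0, 165). refcount(pp0)=1 -> write in place. 4 ppages; refcounts: pp0:1 pp1:2 pp2:2 pp3:1
Op 4: write(P1, v0, 104). refcount(pp0)=1 -> write in place. 4 ppages; refcounts: pp0:1 pp1:2 pp2:2 pp3:1
Op 5: write(P1, v1, 100). refcount(pp1)=2>1 -> COPY to pp4. 5 ppages; refcounts: pp0:1 pp1:1 pp2:2 pp3:1 pp4:1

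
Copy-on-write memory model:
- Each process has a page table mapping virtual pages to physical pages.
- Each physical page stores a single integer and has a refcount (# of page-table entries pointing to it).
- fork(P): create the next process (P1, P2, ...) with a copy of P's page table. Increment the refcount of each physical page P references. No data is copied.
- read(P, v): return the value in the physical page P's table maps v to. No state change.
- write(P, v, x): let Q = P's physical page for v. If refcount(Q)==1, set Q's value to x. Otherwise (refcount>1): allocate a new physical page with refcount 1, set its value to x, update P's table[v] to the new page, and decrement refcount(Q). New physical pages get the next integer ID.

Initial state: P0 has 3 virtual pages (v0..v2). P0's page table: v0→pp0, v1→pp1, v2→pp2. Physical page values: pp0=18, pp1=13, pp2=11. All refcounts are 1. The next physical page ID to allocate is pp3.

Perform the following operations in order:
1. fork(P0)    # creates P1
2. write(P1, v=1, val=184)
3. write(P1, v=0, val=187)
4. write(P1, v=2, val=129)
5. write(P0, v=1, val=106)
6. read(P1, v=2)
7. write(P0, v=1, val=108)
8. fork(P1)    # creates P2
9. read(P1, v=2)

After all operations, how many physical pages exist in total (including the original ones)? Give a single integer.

Op 1: fork(P0) -> P1. 3 ppages; refcounts: pp0:2 pp1:2 pp2:2
Op 2: write(P1, v1, 184). refcount(pp1)=2>1 -> COPY to pp3. 4 ppages; refcounts: pp0:2 pp1:1 pp2:2 pp3:1
Op 3: write(P1, v0, 187). refcount(pp0)=2>1 -> COPY to pp4. 5 ppages; refcounts: pp0:1 pp1:1 pp2:2 pp3:1 pp4:1
Op 4: write(P1, v2, 129). refcount(pp2)=2>1 -> COPY to pp5. 6 ppages; refcounts: pp0:1 pp1:1 pp2:1 pp3:1 pp4:1 pp5:1
Op 5: write(P0, v1, 106). refcount(pp1)=1 -> write in place. 6 ppages; refcounts: pp0:1 pp1:1 pp2:1 pp3:1 pp4:1 pp5:1
Op 6: read(P1, v2) -> 129. No state change.
Op 7: write(P0, v1, 108). refcount(pp1)=1 -> write in place. 6 ppages; refcounts: pp0:1 pp1:1 pp2:1 pp3:1 pp4:1 pp5:1
Op 8: fork(P1) -> P2. 6 ppages; refcounts: pp0:1 pp1:1 pp2:1 pp3:2 pp4:2 pp5:2
Op 9: read(P1, v2) -> 129. No state change.

Answer: 6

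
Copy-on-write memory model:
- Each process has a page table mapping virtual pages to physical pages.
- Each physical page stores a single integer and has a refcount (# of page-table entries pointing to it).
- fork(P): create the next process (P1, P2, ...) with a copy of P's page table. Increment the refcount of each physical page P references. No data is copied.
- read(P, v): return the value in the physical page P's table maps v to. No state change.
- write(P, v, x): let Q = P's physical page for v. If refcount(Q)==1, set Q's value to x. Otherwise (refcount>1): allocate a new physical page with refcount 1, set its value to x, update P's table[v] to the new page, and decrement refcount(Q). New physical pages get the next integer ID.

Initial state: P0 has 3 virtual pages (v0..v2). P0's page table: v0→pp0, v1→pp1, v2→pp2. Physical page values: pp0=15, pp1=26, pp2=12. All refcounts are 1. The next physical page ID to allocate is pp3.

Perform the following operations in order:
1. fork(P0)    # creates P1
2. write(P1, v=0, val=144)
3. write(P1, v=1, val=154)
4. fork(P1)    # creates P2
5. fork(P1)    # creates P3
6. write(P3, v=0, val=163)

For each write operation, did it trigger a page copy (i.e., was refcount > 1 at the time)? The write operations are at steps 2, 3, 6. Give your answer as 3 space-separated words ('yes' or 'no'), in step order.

Op 1: fork(P0) -> P1. 3 ppages; refcounts: pp0:2 pp1:2 pp2:2
Op 2: write(P1, v0, 144). refcount(pp0)=2>1 -> COPY to pp3. 4 ppages; refcounts: pp0:1 pp1:2 pp2:2 pp3:1
Op 3: write(P1, v1, 154). refcount(pp1)=2>1 -> COPY to pp4. 5 ppages; refcounts: pp0:1 pp1:1 pp2:2 pp3:1 pp4:1
Op 4: fork(P1) -> P2. 5 ppages; refcounts: pp0:1 pp1:1 pp2:3 pp3:2 pp4:2
Op 5: fork(P1) -> P3. 5 ppages; refcounts: pp0:1 pp1:1 pp2:4 pp3:3 pp4:3
Op 6: write(P3, v0, 163). refcount(pp3)=3>1 -> COPY to pp5. 6 ppages; refcounts: pp0:1 pp1:1 pp2:4 pp3:2 pp4:3 pp5:1

yes yes yes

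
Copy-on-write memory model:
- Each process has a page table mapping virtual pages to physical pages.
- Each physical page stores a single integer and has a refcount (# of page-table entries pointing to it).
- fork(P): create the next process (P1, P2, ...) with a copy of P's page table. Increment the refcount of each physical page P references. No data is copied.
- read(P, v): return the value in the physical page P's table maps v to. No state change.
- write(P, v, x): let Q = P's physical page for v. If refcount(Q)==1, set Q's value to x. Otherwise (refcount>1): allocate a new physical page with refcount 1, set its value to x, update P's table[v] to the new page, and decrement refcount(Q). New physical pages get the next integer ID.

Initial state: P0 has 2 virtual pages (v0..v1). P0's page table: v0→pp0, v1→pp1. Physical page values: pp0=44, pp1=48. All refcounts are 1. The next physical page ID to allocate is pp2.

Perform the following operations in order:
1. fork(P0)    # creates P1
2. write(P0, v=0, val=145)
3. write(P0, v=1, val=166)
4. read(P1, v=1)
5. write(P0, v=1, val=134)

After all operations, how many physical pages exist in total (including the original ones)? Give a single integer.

Op 1: fork(P0) -> P1. 2 ppages; refcounts: pp0:2 pp1:2
Op 2: write(P0, v0, 145). refcount(pp0)=2>1 -> COPY to pp2. 3 ppages; refcounts: pp0:1 pp1:2 pp2:1
Op 3: write(P0, v1, 166). refcount(pp1)=2>1 -> COPY to pp3. 4 ppages; refcounts: pp0:1 pp1:1 pp2:1 pp3:1
Op 4: read(P1, v1) -> 48. No state change.
Op 5: write(P0, v1, 134). refcount(pp3)=1 -> write in place. 4 ppages; refcounts: pp0:1 pp1:1 pp2:1 pp3:1

Answer: 4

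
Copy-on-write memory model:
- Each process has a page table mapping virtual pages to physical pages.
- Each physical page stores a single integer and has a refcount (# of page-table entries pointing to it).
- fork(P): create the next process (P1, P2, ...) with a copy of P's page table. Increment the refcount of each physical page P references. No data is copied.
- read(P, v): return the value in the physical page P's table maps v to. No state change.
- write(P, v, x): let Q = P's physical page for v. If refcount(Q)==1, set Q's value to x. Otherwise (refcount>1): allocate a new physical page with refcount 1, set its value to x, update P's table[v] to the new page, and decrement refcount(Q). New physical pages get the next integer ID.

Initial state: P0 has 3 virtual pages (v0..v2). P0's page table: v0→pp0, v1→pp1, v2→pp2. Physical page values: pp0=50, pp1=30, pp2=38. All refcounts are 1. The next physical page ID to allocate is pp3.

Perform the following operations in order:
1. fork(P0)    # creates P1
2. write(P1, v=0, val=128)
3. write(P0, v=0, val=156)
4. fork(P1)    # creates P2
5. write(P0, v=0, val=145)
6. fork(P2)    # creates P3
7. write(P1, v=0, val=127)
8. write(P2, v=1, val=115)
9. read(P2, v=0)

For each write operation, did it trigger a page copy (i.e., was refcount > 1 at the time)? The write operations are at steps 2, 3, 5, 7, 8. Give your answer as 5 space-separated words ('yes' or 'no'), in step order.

Op 1: fork(P0) -> P1. 3 ppages; refcounts: pp0:2 pp1:2 pp2:2
Op 2: write(P1, v0, 128). refcount(pp0)=2>1 -> COPY to pp3. 4 ppages; refcounts: pp0:1 pp1:2 pp2:2 pp3:1
Op 3: write(P0, v0, 156). refcount(pp0)=1 -> write in place. 4 ppages; refcounts: pp0:1 pp1:2 pp2:2 pp3:1
Op 4: fork(P1) -> P2. 4 ppages; refcounts: pp0:1 pp1:3 pp2:3 pp3:2
Op 5: write(P0, v0, 145). refcount(pp0)=1 -> write in place. 4 ppages; refcounts: pp0:1 pp1:3 pp2:3 pp3:2
Op 6: fork(P2) -> P3. 4 ppages; refcounts: pp0:1 pp1:4 pp2:4 pp3:3
Op 7: write(P1, v0, 127). refcount(pp3)=3>1 -> COPY to pp4. 5 ppages; refcounts: pp0:1 pp1:4 pp2:4 pp3:2 pp4:1
Op 8: write(P2, v1, 115). refcount(pp1)=4>1 -> COPY to pp5. 6 ppages; refcounts: pp0:1 pp1:3 pp2:4 pp3:2 pp4:1 pp5:1
Op 9: read(P2, v0) -> 128. No state change.

yes no no yes yes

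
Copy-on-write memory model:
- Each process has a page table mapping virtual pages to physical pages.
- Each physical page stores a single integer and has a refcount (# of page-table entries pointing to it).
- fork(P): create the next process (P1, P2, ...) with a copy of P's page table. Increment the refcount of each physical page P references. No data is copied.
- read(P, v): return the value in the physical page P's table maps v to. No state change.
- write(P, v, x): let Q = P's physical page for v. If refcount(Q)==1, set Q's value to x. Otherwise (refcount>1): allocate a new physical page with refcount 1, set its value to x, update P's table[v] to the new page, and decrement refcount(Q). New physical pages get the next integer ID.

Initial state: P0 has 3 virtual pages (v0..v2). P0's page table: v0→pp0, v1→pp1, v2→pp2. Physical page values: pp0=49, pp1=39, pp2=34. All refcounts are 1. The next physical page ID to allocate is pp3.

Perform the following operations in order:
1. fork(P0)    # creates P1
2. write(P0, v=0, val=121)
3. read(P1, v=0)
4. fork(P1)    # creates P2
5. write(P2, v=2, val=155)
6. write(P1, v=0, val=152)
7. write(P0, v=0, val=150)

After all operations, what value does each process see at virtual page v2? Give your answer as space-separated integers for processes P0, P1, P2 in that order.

Answer: 34 34 155

Derivation:
Op 1: fork(P0) -> P1. 3 ppages; refcounts: pp0:2 pp1:2 pp2:2
Op 2: write(P0, v0, 121). refcount(pp0)=2>1 -> COPY to pp3. 4 ppages; refcounts: pp0:1 pp1:2 pp2:2 pp3:1
Op 3: read(P1, v0) -> 49. No state change.
Op 4: fork(P1) -> P2. 4 ppages; refcounts: pp0:2 pp1:3 pp2:3 pp3:1
Op 5: write(P2, v2, 155). refcount(pp2)=3>1 -> COPY to pp4. 5 ppages; refcounts: pp0:2 pp1:3 pp2:2 pp3:1 pp4:1
Op 6: write(P1, v0, 152). refcount(pp0)=2>1 -> COPY to pp5. 6 ppages; refcounts: pp0:1 pp1:3 pp2:2 pp3:1 pp4:1 pp5:1
Op 7: write(P0, v0, 150). refcount(pp3)=1 -> write in place. 6 ppages; refcounts: pp0:1 pp1:3 pp2:2 pp3:1 pp4:1 pp5:1
P0: v2 -> pp2 = 34
P1: v2 -> pp2 = 34
P2: v2 -> pp4 = 155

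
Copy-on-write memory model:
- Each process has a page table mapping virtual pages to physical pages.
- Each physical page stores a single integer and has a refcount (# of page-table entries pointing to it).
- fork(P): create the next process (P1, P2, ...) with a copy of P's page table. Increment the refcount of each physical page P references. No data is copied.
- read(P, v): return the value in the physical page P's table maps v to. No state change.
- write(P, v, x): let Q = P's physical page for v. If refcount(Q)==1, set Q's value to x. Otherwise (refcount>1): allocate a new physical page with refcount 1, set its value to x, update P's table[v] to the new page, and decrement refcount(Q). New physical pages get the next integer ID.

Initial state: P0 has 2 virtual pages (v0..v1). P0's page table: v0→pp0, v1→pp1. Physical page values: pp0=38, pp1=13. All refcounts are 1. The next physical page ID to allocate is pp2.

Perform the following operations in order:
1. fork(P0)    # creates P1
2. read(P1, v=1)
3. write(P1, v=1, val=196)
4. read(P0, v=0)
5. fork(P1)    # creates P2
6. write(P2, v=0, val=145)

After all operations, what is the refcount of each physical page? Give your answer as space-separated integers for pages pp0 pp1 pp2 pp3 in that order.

Answer: 2 1 2 1

Derivation:
Op 1: fork(P0) -> P1. 2 ppages; refcounts: pp0:2 pp1:2
Op 2: read(P1, v1) -> 13. No state change.
Op 3: write(P1, v1, 196). refcount(pp1)=2>1 -> COPY to pp2. 3 ppages; refcounts: pp0:2 pp1:1 pp2:1
Op 4: read(P0, v0) -> 38. No state change.
Op 5: fork(P1) -> P2. 3 ppages; refcounts: pp0:3 pp1:1 pp2:2
Op 6: write(P2, v0, 145). refcount(pp0)=3>1 -> COPY to pp3. 4 ppages; refcounts: pp0:2 pp1:1 pp2:2 pp3:1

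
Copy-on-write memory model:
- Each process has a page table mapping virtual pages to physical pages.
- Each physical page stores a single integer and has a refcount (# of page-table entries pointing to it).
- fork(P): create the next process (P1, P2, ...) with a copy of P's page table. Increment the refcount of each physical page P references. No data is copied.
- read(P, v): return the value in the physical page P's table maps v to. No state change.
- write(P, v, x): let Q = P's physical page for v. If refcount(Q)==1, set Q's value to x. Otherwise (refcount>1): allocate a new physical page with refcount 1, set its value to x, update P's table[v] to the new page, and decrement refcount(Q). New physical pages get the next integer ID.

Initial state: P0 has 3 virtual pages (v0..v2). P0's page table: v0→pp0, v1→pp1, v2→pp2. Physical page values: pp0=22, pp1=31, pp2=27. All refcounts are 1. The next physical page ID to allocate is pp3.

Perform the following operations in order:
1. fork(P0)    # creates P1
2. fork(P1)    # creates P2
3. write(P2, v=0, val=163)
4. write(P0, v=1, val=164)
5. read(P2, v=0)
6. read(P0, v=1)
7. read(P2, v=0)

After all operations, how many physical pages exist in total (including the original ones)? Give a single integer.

Answer: 5

Derivation:
Op 1: fork(P0) -> P1. 3 ppages; refcounts: pp0:2 pp1:2 pp2:2
Op 2: fork(P1) -> P2. 3 ppages; refcounts: pp0:3 pp1:3 pp2:3
Op 3: write(P2, v0, 163). refcount(pp0)=3>1 -> COPY to pp3. 4 ppages; refcounts: pp0:2 pp1:3 pp2:3 pp3:1
Op 4: write(P0, v1, 164). refcount(pp1)=3>1 -> COPY to pp4. 5 ppages; refcounts: pp0:2 pp1:2 pp2:3 pp3:1 pp4:1
Op 5: read(P2, v0) -> 163. No state change.
Op 6: read(P0, v1) -> 164. No state change.
Op 7: read(P2, v0) -> 163. No state change.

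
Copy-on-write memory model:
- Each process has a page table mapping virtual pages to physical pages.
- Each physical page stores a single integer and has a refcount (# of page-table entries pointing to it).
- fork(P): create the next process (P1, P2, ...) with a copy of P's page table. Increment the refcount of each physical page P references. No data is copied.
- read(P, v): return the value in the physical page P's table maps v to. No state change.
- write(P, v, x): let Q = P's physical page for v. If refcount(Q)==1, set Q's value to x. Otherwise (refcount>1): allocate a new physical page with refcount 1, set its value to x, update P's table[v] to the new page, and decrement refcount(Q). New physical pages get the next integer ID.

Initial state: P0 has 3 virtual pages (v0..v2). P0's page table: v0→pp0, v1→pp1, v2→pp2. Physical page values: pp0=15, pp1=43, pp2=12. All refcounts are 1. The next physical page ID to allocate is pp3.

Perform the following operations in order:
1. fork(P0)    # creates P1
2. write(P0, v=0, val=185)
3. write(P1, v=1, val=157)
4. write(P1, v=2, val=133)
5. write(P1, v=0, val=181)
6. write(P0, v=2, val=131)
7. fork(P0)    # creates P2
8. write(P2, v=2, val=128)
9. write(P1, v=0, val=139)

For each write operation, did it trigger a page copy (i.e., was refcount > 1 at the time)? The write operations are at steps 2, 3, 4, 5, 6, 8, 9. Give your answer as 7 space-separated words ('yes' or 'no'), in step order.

Op 1: fork(P0) -> P1. 3 ppages; refcounts: pp0:2 pp1:2 pp2:2
Op 2: write(P0, v0, 185). refcount(pp0)=2>1 -> COPY to pp3. 4 ppages; refcounts: pp0:1 pp1:2 pp2:2 pp3:1
Op 3: write(P1, v1, 157). refcount(pp1)=2>1 -> COPY to pp4. 5 ppages; refcounts: pp0:1 pp1:1 pp2:2 pp3:1 pp4:1
Op 4: write(P1, v2, 133). refcount(pp2)=2>1 -> COPY to pp5. 6 ppages; refcounts: pp0:1 pp1:1 pp2:1 pp3:1 pp4:1 pp5:1
Op 5: write(P1, v0, 181). refcount(pp0)=1 -> write in place. 6 ppages; refcounts: pp0:1 pp1:1 pp2:1 pp3:1 pp4:1 pp5:1
Op 6: write(P0, v2, 131). refcount(pp2)=1 -> write in place. 6 ppages; refcounts: pp0:1 pp1:1 pp2:1 pp3:1 pp4:1 pp5:1
Op 7: fork(P0) -> P2. 6 ppages; refcounts: pp0:1 pp1:2 pp2:2 pp3:2 pp4:1 pp5:1
Op 8: write(P2, v2, 128). refcount(pp2)=2>1 -> COPY to pp6. 7 ppages; refcounts: pp0:1 pp1:2 pp2:1 pp3:2 pp4:1 pp5:1 pp6:1
Op 9: write(P1, v0, 139). refcount(pp0)=1 -> write in place. 7 ppages; refcounts: pp0:1 pp1:2 pp2:1 pp3:2 pp4:1 pp5:1 pp6:1

yes yes yes no no yes no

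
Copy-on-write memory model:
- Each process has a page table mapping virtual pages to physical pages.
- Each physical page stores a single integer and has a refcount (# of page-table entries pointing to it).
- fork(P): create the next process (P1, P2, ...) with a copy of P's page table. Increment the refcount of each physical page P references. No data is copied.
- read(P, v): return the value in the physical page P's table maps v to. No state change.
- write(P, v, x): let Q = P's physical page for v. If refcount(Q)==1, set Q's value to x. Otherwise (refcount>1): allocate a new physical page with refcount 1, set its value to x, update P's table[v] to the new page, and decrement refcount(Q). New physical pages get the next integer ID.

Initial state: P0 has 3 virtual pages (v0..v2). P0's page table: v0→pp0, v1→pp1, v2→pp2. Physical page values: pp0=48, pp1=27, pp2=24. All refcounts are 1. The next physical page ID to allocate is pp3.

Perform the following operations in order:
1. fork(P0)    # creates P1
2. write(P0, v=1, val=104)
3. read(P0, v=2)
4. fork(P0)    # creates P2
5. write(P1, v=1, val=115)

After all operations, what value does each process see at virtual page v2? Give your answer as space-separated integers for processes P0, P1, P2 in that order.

Answer: 24 24 24

Derivation:
Op 1: fork(P0) -> P1. 3 ppages; refcounts: pp0:2 pp1:2 pp2:2
Op 2: write(P0, v1, 104). refcount(pp1)=2>1 -> COPY to pp3. 4 ppages; refcounts: pp0:2 pp1:1 pp2:2 pp3:1
Op 3: read(P0, v2) -> 24. No state change.
Op 4: fork(P0) -> P2. 4 ppages; refcounts: pp0:3 pp1:1 pp2:3 pp3:2
Op 5: write(P1, v1, 115). refcount(pp1)=1 -> write in place. 4 ppages; refcounts: pp0:3 pp1:1 pp2:3 pp3:2
P0: v2 -> pp2 = 24
P1: v2 -> pp2 = 24
P2: v2 -> pp2 = 24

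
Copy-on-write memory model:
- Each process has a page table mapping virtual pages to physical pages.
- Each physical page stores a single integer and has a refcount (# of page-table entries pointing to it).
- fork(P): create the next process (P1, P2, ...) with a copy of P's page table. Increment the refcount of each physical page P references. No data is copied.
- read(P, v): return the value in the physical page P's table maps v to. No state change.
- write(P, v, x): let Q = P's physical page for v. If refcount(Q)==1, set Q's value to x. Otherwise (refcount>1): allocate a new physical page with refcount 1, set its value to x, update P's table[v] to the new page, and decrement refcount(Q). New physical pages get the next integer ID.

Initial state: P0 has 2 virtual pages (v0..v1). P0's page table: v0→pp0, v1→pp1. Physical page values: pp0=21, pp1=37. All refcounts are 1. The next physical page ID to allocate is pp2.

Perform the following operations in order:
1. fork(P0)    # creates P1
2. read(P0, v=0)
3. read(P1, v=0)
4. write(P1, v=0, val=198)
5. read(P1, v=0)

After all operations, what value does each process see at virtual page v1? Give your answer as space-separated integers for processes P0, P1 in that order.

Op 1: fork(P0) -> P1. 2 ppages; refcounts: pp0:2 pp1:2
Op 2: read(P0, v0) -> 21. No state change.
Op 3: read(P1, v0) -> 21. No state change.
Op 4: write(P1, v0, 198). refcount(pp0)=2>1 -> COPY to pp2. 3 ppages; refcounts: pp0:1 pp1:2 pp2:1
Op 5: read(P1, v0) -> 198. No state change.
P0: v1 -> pp1 = 37
P1: v1 -> pp1 = 37

Answer: 37 37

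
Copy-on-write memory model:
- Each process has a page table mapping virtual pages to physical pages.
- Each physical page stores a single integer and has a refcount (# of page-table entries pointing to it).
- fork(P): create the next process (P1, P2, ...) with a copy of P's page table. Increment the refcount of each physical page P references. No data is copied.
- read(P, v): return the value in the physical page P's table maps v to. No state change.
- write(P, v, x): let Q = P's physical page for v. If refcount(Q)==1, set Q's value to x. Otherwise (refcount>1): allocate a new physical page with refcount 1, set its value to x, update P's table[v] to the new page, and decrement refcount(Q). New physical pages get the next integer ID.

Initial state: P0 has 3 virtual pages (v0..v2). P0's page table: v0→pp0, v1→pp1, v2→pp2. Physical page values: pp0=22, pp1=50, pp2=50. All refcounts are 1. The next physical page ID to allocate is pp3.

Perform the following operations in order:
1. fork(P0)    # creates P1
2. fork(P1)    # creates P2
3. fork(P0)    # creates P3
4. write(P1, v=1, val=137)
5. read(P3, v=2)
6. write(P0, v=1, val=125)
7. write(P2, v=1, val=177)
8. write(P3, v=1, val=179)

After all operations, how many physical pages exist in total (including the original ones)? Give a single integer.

Op 1: fork(P0) -> P1. 3 ppages; refcounts: pp0:2 pp1:2 pp2:2
Op 2: fork(P1) -> P2. 3 ppages; refcounts: pp0:3 pp1:3 pp2:3
Op 3: fork(P0) -> P3. 3 ppages; refcounts: pp0:4 pp1:4 pp2:4
Op 4: write(P1, v1, 137). refcount(pp1)=4>1 -> COPY to pp3. 4 ppages; refcounts: pp0:4 pp1:3 pp2:4 pp3:1
Op 5: read(P3, v2) -> 50. No state change.
Op 6: write(P0, v1, 125). refcount(pp1)=3>1 -> COPY to pp4. 5 ppages; refcounts: pp0:4 pp1:2 pp2:4 pp3:1 pp4:1
Op 7: write(P2, v1, 177). refcount(pp1)=2>1 -> COPY to pp5. 6 ppages; refcounts: pp0:4 pp1:1 pp2:4 pp3:1 pp4:1 pp5:1
Op 8: write(P3, v1, 179). refcount(pp1)=1 -> write in place. 6 ppages; refcounts: pp0:4 pp1:1 pp2:4 pp3:1 pp4:1 pp5:1

Answer: 6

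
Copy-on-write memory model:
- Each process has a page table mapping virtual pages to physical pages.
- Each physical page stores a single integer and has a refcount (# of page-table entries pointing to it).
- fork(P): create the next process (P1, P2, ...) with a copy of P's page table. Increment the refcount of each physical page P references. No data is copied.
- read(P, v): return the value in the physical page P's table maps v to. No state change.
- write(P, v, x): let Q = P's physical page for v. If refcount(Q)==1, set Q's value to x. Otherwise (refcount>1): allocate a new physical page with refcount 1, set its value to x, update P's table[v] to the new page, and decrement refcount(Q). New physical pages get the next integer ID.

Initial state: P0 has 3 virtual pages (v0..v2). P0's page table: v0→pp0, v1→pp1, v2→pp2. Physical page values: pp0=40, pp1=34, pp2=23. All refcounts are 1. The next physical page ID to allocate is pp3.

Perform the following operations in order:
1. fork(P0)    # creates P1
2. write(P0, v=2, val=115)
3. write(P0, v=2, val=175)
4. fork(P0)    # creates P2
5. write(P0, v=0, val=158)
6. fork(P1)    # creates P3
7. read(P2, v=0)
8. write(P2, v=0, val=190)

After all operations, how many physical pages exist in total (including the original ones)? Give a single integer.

Answer: 6

Derivation:
Op 1: fork(P0) -> P1. 3 ppages; refcounts: pp0:2 pp1:2 pp2:2
Op 2: write(P0, v2, 115). refcount(pp2)=2>1 -> COPY to pp3. 4 ppages; refcounts: pp0:2 pp1:2 pp2:1 pp3:1
Op 3: write(P0, v2, 175). refcount(pp3)=1 -> write in place. 4 ppages; refcounts: pp0:2 pp1:2 pp2:1 pp3:1
Op 4: fork(P0) -> P2. 4 ppages; refcounts: pp0:3 pp1:3 pp2:1 pp3:2
Op 5: write(P0, v0, 158). refcount(pp0)=3>1 -> COPY to pp4. 5 ppages; refcounts: pp0:2 pp1:3 pp2:1 pp3:2 pp4:1
Op 6: fork(P1) -> P3. 5 ppages; refcounts: pp0:3 pp1:4 pp2:2 pp3:2 pp4:1
Op 7: read(P2, v0) -> 40. No state change.
Op 8: write(P2, v0, 190). refcount(pp0)=3>1 -> COPY to pp5. 6 ppages; refcounts: pp0:2 pp1:4 pp2:2 pp3:2 pp4:1 pp5:1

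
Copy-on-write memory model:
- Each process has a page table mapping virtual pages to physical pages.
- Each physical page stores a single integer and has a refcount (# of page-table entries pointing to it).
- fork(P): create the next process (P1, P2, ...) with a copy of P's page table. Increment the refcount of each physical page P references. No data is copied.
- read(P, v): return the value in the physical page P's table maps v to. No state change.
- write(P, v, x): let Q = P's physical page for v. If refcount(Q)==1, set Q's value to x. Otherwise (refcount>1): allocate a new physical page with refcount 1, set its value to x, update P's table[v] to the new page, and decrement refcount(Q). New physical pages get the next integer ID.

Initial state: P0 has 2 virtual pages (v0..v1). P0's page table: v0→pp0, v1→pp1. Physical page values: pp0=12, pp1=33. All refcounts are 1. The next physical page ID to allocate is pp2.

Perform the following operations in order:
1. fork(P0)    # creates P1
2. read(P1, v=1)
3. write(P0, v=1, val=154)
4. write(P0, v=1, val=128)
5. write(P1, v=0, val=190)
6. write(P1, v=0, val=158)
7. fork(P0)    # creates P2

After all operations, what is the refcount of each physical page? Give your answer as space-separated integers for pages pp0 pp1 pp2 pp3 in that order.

Answer: 2 1 2 1

Derivation:
Op 1: fork(P0) -> P1. 2 ppages; refcounts: pp0:2 pp1:2
Op 2: read(P1, v1) -> 33. No state change.
Op 3: write(P0, v1, 154). refcount(pp1)=2>1 -> COPY to pp2. 3 ppages; refcounts: pp0:2 pp1:1 pp2:1
Op 4: write(P0, v1, 128). refcount(pp2)=1 -> write in place. 3 ppages; refcounts: pp0:2 pp1:1 pp2:1
Op 5: write(P1, v0, 190). refcount(pp0)=2>1 -> COPY to pp3. 4 ppages; refcounts: pp0:1 pp1:1 pp2:1 pp3:1
Op 6: write(P1, v0, 158). refcount(pp3)=1 -> write in place. 4 ppages; refcounts: pp0:1 pp1:1 pp2:1 pp3:1
Op 7: fork(P0) -> P2. 4 ppages; refcounts: pp0:2 pp1:1 pp2:2 pp3:1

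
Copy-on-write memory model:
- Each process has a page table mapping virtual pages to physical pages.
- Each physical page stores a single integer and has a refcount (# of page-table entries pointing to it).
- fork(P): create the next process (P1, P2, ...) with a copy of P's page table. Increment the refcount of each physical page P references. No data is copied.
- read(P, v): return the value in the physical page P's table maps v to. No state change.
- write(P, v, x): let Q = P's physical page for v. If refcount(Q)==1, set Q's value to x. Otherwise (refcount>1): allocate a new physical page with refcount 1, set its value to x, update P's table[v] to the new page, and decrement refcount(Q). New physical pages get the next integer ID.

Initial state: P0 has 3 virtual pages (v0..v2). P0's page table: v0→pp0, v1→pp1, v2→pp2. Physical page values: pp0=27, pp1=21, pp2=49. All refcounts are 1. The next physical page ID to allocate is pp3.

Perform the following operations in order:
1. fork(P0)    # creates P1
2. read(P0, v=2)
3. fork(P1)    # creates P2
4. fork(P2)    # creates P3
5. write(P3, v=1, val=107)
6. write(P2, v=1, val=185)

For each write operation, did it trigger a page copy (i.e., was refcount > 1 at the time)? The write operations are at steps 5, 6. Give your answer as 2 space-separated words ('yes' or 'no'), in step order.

Op 1: fork(P0) -> P1. 3 ppages; refcounts: pp0:2 pp1:2 pp2:2
Op 2: read(P0, v2) -> 49. No state change.
Op 3: fork(P1) -> P2. 3 ppages; refcounts: pp0:3 pp1:3 pp2:3
Op 4: fork(P2) -> P3. 3 ppages; refcounts: pp0:4 pp1:4 pp2:4
Op 5: write(P3, v1, 107). refcount(pp1)=4>1 -> COPY to pp3. 4 ppages; refcounts: pp0:4 pp1:3 pp2:4 pp3:1
Op 6: write(P2, v1, 185). refcount(pp1)=3>1 -> COPY to pp4. 5 ppages; refcounts: pp0:4 pp1:2 pp2:4 pp3:1 pp4:1

yes yes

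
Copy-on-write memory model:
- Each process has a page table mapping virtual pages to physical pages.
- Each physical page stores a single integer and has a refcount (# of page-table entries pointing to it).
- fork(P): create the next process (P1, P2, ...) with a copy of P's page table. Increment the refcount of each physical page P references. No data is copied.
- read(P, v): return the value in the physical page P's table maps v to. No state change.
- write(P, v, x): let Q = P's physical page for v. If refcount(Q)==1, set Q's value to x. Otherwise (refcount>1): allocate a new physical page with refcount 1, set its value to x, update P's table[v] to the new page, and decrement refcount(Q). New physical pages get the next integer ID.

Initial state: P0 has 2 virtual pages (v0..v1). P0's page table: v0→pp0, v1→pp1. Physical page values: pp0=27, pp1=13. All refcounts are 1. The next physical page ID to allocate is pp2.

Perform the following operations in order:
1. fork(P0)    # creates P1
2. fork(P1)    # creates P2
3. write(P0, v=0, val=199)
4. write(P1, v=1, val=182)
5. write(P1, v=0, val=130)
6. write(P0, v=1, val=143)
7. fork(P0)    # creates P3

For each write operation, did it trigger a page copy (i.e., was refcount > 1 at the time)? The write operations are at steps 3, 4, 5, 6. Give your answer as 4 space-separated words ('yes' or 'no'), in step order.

Op 1: fork(P0) -> P1. 2 ppages; refcounts: pp0:2 pp1:2
Op 2: fork(P1) -> P2. 2 ppages; refcounts: pp0:3 pp1:3
Op 3: write(P0, v0, 199). refcount(pp0)=3>1 -> COPY to pp2. 3 ppages; refcounts: pp0:2 pp1:3 pp2:1
Op 4: write(P1, v1, 182). refcount(pp1)=3>1 -> COPY to pp3. 4 ppages; refcounts: pp0:2 pp1:2 pp2:1 pp3:1
Op 5: write(P1, v0, 130). refcount(pp0)=2>1 -> COPY to pp4. 5 ppages; refcounts: pp0:1 pp1:2 pp2:1 pp3:1 pp4:1
Op 6: write(P0, v1, 143). refcount(pp1)=2>1 -> COPY to pp5. 6 ppages; refcounts: pp0:1 pp1:1 pp2:1 pp3:1 pp4:1 pp5:1
Op 7: fork(P0) -> P3. 6 ppages; refcounts: pp0:1 pp1:1 pp2:2 pp3:1 pp4:1 pp5:2

yes yes yes yes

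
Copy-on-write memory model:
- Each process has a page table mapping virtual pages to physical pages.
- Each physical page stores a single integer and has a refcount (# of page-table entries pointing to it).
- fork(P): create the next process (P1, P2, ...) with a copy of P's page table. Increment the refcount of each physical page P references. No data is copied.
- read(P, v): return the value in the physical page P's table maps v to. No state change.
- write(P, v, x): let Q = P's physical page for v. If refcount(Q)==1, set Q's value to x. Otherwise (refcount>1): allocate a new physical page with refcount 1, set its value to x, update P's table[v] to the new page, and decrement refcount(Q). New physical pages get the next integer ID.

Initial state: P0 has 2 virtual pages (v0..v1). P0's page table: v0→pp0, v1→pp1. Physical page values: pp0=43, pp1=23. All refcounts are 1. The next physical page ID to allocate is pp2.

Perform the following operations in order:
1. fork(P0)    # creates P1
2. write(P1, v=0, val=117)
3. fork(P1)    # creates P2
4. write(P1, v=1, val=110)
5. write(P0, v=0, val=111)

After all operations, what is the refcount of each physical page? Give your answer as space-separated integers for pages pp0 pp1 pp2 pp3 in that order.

Answer: 1 2 2 1

Derivation:
Op 1: fork(P0) -> P1. 2 ppages; refcounts: pp0:2 pp1:2
Op 2: write(P1, v0, 117). refcount(pp0)=2>1 -> COPY to pp2. 3 ppages; refcounts: pp0:1 pp1:2 pp2:1
Op 3: fork(P1) -> P2. 3 ppages; refcounts: pp0:1 pp1:3 pp2:2
Op 4: write(P1, v1, 110). refcount(pp1)=3>1 -> COPY to pp3. 4 ppages; refcounts: pp0:1 pp1:2 pp2:2 pp3:1
Op 5: write(P0, v0, 111). refcount(pp0)=1 -> write in place. 4 ppages; refcounts: pp0:1 pp1:2 pp2:2 pp3:1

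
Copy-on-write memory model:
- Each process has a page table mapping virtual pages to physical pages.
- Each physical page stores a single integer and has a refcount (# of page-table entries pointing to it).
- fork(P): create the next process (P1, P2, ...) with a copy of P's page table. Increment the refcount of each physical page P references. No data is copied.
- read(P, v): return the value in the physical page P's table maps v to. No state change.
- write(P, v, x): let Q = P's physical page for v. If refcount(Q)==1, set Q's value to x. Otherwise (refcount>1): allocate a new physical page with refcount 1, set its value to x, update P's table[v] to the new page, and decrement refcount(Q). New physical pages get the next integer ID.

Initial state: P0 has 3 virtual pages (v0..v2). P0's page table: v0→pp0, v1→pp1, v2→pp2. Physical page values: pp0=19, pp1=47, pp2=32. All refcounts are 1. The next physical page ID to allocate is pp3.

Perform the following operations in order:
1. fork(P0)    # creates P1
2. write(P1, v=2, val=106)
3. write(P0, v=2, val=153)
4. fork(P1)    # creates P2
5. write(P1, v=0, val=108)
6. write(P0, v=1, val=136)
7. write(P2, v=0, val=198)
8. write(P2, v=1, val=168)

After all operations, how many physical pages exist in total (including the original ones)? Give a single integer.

Op 1: fork(P0) -> P1. 3 ppages; refcounts: pp0:2 pp1:2 pp2:2
Op 2: write(P1, v2, 106). refcount(pp2)=2>1 -> COPY to pp3. 4 ppages; refcounts: pp0:2 pp1:2 pp2:1 pp3:1
Op 3: write(P0, v2, 153). refcount(pp2)=1 -> write in place. 4 ppages; refcounts: pp0:2 pp1:2 pp2:1 pp3:1
Op 4: fork(P1) -> P2. 4 ppages; refcounts: pp0:3 pp1:3 pp2:1 pp3:2
Op 5: write(P1, v0, 108). refcount(pp0)=3>1 -> COPY to pp4. 5 ppages; refcounts: pp0:2 pp1:3 pp2:1 pp3:2 pp4:1
Op 6: write(P0, v1, 136). refcount(pp1)=3>1 -> COPY to pp5. 6 ppages; refcounts: pp0:2 pp1:2 pp2:1 pp3:2 pp4:1 pp5:1
Op 7: write(P2, v0, 198). refcount(pp0)=2>1 -> COPY to pp6. 7 ppages; refcounts: pp0:1 pp1:2 pp2:1 pp3:2 pp4:1 pp5:1 pp6:1
Op 8: write(P2, v1, 168). refcount(pp1)=2>1 -> COPY to pp7. 8 ppages; refcounts: pp0:1 pp1:1 pp2:1 pp3:2 pp4:1 pp5:1 pp6:1 pp7:1

Answer: 8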